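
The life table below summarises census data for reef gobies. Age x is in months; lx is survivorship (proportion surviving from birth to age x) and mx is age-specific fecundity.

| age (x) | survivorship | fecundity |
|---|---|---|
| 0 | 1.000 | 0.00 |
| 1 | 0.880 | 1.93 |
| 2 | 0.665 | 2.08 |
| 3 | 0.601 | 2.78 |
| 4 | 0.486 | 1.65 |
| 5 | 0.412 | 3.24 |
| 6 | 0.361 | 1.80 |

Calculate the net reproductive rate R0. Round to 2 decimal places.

lx·mx by age: 0, 1.6984, 1.3832, 1.67078, 0.8019, 1.33488, 0.6498
R0 = Σ lx·mx = 7.53896 → 7.54

7.54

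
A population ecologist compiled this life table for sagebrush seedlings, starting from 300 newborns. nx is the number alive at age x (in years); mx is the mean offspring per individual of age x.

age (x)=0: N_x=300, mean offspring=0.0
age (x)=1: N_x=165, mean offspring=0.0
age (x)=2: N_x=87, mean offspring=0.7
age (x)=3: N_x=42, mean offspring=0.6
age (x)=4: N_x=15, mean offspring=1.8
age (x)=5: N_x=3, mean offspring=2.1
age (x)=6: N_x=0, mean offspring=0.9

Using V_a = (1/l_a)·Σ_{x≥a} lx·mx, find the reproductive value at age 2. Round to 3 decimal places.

1.372

lx = nx/n0 = nx/300: 1, 0.55, 0.29, 0.14, 0.05, 0.01, 0
lx·mx for x ≥ 2: 0.203, 0.084, 0.09, 0.021, 0 → sum = 0.398
V_2 = 0.398 / l_2 = 0.398 / 0.29 = 1.372414… → 1.372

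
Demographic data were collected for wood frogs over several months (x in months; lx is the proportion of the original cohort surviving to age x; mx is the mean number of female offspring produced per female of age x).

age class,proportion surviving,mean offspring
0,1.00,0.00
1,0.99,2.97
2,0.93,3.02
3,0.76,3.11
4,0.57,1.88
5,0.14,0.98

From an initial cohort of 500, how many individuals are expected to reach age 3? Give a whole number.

Expected survivors = N0 · l_3 = 500 × 0.76 = 380 → 380

380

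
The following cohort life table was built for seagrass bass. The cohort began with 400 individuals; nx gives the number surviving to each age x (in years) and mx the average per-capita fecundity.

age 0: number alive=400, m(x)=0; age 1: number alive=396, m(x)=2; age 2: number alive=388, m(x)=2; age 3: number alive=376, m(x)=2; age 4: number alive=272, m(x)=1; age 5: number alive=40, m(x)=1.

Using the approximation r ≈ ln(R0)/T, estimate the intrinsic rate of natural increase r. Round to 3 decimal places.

lx = nx/n0 = nx/400: 1, 0.99, 0.97, 0.94, 0.68, 0.1
R0 = Σ lx·mx = 0 + 1.98 + 1.94 + 1.88 + 0.68 + 0.1 = 6.58
Σ x·lx·mx = 14.72; T = 14.72/6.58 = 2.23708…
r ≈ ln(R0)/T = ln(6.58)/2.23708… = 0.84218… → 0.842

0.842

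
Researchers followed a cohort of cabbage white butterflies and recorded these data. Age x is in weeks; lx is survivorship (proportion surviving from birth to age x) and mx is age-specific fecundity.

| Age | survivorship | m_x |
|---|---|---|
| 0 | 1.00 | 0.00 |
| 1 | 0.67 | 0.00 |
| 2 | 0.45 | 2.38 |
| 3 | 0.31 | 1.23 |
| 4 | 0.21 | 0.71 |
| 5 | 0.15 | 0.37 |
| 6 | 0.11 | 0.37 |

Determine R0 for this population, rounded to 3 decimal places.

1.698

lx·mx by age: 0, 0, 1.071, 0.3813, 0.1491, 0.0555, 0.0407
R0 = Σ lx·mx = 1.6976 → 1.698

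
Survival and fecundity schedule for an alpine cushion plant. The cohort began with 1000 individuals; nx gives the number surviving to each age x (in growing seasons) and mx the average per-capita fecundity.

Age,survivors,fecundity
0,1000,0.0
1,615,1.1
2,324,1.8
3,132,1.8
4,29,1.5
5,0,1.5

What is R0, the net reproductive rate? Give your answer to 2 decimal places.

1.54

lx = nx/n0 = nx/1000: 1, 0.615, 0.324, 0.132, 0.029, 0
lx·mx by age: 0, 0.6765, 0.5832, 0.2376, 0.0435, 0
R0 = Σ lx·mx = 1.5408 → 1.54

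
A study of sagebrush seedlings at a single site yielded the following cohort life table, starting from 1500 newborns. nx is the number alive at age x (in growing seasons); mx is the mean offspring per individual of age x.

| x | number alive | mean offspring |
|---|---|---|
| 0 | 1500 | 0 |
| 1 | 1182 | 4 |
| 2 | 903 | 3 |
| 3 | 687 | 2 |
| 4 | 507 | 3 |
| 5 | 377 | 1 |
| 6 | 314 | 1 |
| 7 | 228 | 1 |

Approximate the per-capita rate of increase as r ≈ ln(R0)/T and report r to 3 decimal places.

0.882

lx = nx/n0 = nx/1500: 1, 0.788, 0.602, 0.458, 0.338, 0.25133…, 0.20933…, 0.152
R0 = Σ lx·mx = 0 + 3.152 + 1.806 + 0.916 + 1.014 + 0.25133… + 0.20933… + 0.152 = 7.500667…
Σ x·lx·mx = 17.144667…; T = 17.144667…/7.500667… = 2.28575…
r ≈ ln(R0)/T = ln(7.500667…)/2.28575… = 0.88154… → 0.882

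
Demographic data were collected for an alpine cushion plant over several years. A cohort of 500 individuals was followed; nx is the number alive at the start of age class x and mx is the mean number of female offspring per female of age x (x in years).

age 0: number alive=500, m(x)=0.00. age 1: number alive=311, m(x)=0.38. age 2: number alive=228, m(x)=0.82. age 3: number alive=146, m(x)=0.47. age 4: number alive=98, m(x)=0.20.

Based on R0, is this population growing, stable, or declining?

declining

lx = nx/n0 = nx/500: 1, 0.622, 0.456, 0.292, 0.196
R0 = Σ lx·mx = 0 + 0.23636 + 0.37392 + 0.13724 + 0.0392 = 0.78672
R0 < 1, so the population is declining.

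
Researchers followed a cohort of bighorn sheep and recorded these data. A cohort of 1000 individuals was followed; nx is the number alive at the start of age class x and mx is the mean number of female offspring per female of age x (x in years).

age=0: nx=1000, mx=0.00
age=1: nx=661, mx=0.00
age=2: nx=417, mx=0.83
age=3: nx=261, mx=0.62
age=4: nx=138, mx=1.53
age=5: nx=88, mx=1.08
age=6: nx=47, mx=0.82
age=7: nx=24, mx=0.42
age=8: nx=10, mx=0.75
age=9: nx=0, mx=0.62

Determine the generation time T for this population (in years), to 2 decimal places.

3.29

lx = nx/n0 = nx/1000: 1, 0.661, 0.417, 0.261, 0.138, 0.088, 0.047, 0.024, 0.01, 0
lx·mx: 0, 0, 0.34611, 0.16182, 0.21114, 0.09504, 0.03854, 0.01008, 0.0075, 0 → R0 = 0.87023
x·lx·mx: 0, 0, 0.69222, 0.48546, 0.84456, 0.4752, 0.23124, 0.07056, 0.06, 0 → Σ = 2.85924
T = 2.85924 / 0.87023 = 3.285614… → 3.29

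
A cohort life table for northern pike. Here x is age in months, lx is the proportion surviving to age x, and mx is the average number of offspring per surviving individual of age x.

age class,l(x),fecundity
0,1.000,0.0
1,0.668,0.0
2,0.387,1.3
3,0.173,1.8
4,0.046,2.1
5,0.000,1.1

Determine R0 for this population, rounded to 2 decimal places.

lx·mx by age: 0, 0, 0.5031, 0.3114, 0.0966, 0
R0 = Σ lx·mx = 0.9111 → 0.91

0.91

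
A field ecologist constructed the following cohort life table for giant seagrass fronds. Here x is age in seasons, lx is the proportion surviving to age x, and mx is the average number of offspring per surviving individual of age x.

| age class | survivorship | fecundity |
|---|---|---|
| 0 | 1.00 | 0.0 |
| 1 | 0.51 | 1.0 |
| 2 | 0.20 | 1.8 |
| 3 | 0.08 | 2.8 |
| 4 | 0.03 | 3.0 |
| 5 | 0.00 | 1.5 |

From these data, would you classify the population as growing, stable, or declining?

R0 = Σ lx·mx = 0 + 0.51 + 0.36 + 0.224 + 0.09 + 0 = 1.184
R0 > 1, so the population is growing.

growing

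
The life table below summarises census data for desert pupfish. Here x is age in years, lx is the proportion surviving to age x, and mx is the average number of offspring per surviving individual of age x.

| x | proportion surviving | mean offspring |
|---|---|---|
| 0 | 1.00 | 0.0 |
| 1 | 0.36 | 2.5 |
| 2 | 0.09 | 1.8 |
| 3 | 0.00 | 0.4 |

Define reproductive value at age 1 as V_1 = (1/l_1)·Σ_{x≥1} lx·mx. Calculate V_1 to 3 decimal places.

lx·mx for x ≥ 1: 0.9, 0.162, 0 → sum = 1.062
V_1 = 1.062 / l_1 = 1.062 / 0.36 = 2.95 → 2.950

2.950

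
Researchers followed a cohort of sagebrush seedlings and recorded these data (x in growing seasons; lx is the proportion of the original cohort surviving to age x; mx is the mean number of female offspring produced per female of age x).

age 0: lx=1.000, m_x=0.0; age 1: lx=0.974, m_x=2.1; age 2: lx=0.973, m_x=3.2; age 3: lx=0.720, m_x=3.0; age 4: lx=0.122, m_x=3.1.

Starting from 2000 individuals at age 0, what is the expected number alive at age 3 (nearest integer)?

Expected survivors = N0 · l_3 = 2000 × 0.720 = 1440 → 1440

1440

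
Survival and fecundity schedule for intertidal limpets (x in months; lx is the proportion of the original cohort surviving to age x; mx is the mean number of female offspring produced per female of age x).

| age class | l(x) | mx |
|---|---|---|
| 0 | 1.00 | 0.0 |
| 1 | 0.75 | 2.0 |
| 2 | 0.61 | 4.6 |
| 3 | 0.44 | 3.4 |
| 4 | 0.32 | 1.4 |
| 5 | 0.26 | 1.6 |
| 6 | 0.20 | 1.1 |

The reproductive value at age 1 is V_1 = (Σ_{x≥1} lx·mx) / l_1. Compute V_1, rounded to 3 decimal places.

9.181

lx·mx for x ≥ 1: 1.5, 2.806, 1.496, 0.448, 0.416, 0.22 → sum = 6.886
V_1 = 6.886 / l_1 = 6.886 / 0.75 = 9.181333… → 9.181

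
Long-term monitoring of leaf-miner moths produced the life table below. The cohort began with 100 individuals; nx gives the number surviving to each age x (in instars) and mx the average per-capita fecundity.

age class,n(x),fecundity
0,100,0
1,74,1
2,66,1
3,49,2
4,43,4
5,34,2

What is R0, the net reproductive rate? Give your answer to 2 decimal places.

lx = nx/n0 = nx/100: 1, 0.74, 0.66, 0.49, 0.43, 0.34
lx·mx by age: 0, 0.74, 0.66, 0.98, 1.72, 0.68
R0 = Σ lx·mx = 4.78 → 4.78

4.78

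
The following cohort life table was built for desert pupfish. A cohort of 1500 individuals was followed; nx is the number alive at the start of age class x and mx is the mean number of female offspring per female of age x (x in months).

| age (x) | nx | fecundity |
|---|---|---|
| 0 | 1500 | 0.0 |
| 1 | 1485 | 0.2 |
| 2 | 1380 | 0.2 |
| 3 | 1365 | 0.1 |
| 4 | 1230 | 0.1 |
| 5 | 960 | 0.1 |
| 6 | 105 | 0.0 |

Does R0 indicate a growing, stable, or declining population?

declining

lx = nx/n0 = nx/1500: 1, 0.99, 0.92, 0.91, 0.82, 0.64, 0.07
R0 = Σ lx·mx = 0 + 0.198 + 0.184 + 0.091 + 0.082 + 0.064 + 0 = 0.619
R0 < 1, so the population is declining.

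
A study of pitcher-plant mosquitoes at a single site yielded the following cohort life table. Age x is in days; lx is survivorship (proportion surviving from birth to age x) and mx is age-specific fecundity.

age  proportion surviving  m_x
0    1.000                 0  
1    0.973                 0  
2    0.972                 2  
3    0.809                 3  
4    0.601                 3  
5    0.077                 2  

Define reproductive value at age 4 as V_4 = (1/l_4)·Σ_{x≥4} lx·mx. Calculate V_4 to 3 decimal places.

3.256

lx·mx for x ≥ 4: 1.803, 0.154 → sum = 1.957
V_4 = 1.957 / l_4 = 1.957 / 0.601 = 3.25624… → 3.256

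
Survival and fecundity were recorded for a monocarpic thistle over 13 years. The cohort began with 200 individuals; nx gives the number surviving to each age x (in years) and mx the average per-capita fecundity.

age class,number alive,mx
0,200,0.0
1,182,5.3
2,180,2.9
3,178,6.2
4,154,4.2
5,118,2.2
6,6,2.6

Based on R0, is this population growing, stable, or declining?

growing

lx = nx/n0 = nx/200: 1, 0.91, 0.9, 0.89, 0.77, 0.59, 0.03
R0 = Σ lx·mx = 0 + 4.823 + 2.61 + 5.518 + 3.234 + 1.298 + 0.078 = 17.561
R0 > 1, so the population is growing.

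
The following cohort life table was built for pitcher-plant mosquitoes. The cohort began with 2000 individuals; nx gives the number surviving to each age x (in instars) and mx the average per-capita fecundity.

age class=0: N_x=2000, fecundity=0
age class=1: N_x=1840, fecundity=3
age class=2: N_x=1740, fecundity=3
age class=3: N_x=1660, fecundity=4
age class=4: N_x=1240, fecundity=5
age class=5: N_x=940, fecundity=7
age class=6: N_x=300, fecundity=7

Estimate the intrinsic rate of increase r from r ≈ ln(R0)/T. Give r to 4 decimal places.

0.8448

lx = nx/n0 = nx/2000: 1, 0.92, 0.87, 0.83, 0.62, 0.47, 0.15
R0 = Σ lx·mx = 0 + 2.76 + 2.61 + 3.32 + 3.1 + 3.29 + 1.05 = 16.13
Σ x·lx·mx = 53.09; T = 53.09/16.13 = 3.29138…
r ≈ ln(R0)/T = ln(16.13)/3.29138… = 0.844837… → 0.8448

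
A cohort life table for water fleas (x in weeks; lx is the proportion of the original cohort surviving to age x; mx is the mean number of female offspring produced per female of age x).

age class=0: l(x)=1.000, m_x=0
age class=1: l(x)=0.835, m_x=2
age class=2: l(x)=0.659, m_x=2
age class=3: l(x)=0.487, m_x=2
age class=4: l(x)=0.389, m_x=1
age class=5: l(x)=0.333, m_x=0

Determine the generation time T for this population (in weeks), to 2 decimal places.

2.02

lx·mx: 0, 1.67, 1.318, 0.974, 0.389, 0 → R0 = 4.351
x·lx·mx: 0, 1.67, 2.636, 2.922, 1.556, 0 → Σ = 8.784
T = 8.784 / 4.351 = 2.018846… → 2.02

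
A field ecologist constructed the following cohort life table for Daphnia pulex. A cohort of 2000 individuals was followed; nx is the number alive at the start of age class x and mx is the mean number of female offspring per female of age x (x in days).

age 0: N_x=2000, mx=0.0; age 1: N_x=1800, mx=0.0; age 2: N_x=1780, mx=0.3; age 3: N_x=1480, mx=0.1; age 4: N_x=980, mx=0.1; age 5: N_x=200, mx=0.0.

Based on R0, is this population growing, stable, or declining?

declining

lx = nx/n0 = nx/2000: 1, 0.9, 0.89, 0.74, 0.49, 0.1
R0 = Σ lx·mx = 0 + 0 + 0.267 + 0.074 + 0.049 + 0 = 0.39
R0 < 1, so the population is declining.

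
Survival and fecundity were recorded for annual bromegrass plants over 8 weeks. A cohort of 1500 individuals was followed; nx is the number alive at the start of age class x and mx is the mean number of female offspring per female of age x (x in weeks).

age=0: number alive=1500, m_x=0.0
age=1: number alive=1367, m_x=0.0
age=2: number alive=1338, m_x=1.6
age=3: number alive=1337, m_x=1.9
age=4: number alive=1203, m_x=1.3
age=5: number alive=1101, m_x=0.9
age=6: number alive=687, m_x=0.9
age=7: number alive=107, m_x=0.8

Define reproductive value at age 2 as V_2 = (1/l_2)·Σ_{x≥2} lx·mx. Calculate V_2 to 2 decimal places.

lx = nx/n0 = nx/1500: 1, 0.91133…, 0.892, 0.89133…, 0.802, 0.734, 0.458, 0.07133…
lx·mx for x ≥ 2: 1.4272, 1.693533…, 1.0426, 0.6606, 0.4122, 0.057067… → sum = 5.2932…
V_2 = 5.2932… / l_2 = 5.2932… / 0.892 = 5.934081… → 5.93

5.93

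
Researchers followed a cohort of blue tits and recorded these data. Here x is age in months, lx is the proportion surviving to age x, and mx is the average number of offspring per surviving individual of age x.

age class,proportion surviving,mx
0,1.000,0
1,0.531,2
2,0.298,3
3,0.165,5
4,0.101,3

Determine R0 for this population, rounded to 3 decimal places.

lx·mx by age: 0, 1.062, 0.894, 0.825, 0.303
R0 = Σ lx·mx = 3.084 → 3.084

3.084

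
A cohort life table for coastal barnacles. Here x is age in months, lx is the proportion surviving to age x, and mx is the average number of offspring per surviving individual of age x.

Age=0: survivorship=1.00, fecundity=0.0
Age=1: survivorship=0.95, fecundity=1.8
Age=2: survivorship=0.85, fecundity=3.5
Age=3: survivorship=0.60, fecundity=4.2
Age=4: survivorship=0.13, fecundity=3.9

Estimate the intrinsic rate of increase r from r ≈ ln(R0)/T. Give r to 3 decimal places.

0.913

R0 = Σ lx·mx = 0 + 1.71 + 2.975 + 2.52 + 0.507 = 7.712
Σ x·lx·mx = 17.248; T = 17.248/7.712 = 2.23651…
r ≈ ln(R0)/T = ln(7.712)/2.23651… = 0.91338… → 0.913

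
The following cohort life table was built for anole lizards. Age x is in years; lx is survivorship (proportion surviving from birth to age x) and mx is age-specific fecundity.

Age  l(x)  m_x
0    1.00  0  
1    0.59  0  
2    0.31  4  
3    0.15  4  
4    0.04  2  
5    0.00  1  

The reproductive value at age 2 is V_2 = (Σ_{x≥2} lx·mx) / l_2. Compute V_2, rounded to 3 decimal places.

lx·mx for x ≥ 2: 1.24, 0.6, 0.08, 0 → sum = 1.92
V_2 = 1.92 / l_2 = 1.92 / 0.31 = 6.193548… → 6.194

6.194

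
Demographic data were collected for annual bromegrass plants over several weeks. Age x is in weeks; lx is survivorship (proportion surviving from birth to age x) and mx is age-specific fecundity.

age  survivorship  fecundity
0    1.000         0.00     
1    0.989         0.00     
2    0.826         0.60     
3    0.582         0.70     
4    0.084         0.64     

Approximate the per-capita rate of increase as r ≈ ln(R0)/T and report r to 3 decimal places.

R0 = Σ lx·mx = 0 + 0 + 0.4956 + 0.4074 + 0.05376 = 0.95676
Σ x·lx·mx = 2.42844; T = 2.42844/0.95676 = 2.53819…
r ≈ ln(R0)/T = ln(0.95676)/2.53819… = -0.01742… → -0.017

-0.017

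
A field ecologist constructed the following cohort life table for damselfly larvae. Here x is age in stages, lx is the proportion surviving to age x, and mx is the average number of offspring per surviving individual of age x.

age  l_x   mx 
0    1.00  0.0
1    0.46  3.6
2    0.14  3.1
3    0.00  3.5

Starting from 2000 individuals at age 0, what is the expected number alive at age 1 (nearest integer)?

Expected survivors = N0 · l_1 = 2000 × 0.46 = 920 → 920

920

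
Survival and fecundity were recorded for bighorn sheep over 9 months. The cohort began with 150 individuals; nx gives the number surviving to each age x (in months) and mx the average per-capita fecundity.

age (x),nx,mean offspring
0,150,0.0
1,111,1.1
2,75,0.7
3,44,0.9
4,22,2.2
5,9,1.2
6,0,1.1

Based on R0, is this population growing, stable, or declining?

growing

lx = nx/n0 = nx/150: 1, 0.74, 0.5, 0.29333…, 0.14667…, 0.06, 0
R0 = Σ lx·mx = 0 + 0.814 + 0.35 + 0.264… + 0.322667… + 0.072 + 0 = 1.822667…
R0 > 1, so the population is growing.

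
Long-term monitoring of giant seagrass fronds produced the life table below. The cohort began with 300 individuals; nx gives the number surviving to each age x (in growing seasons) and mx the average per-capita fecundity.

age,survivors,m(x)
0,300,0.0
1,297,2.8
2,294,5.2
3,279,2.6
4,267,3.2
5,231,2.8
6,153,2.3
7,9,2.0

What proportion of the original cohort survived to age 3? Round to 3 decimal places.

0.930

l_3 = n_3/n_0 = 279/300 = 0.93 → 0.930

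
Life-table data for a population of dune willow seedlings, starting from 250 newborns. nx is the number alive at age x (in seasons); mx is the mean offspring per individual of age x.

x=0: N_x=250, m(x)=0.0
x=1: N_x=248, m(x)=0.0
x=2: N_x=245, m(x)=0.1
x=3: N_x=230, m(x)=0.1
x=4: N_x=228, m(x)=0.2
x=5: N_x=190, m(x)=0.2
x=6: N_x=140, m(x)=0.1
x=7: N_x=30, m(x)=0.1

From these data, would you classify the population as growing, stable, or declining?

declining

lx = nx/n0 = nx/250: 1, 0.992, 0.98, 0.92, 0.912, 0.76, 0.56, 0.12
R0 = Σ lx·mx = 0 + 0 + 0.098 + 0.092 + 0.1824 + 0.152 + 0.056 + 0.012 = 0.5924
R0 < 1, so the population is declining.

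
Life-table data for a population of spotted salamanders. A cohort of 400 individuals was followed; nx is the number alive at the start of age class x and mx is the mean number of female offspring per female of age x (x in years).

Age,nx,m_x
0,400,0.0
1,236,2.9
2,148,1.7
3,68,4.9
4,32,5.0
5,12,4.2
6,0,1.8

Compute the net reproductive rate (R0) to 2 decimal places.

3.70

lx = nx/n0 = nx/400: 1, 0.59, 0.37, 0.17, 0.08, 0.03, 0
lx·mx by age: 0, 1.711, 0.629, 0.833, 0.4, 0.126, 0
R0 = Σ lx·mx = 3.699 → 3.70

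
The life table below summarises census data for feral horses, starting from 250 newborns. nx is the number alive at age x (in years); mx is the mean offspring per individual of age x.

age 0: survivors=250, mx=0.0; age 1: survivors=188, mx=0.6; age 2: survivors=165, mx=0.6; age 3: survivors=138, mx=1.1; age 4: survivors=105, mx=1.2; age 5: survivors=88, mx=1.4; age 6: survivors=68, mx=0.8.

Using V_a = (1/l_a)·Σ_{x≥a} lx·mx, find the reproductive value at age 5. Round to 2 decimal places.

2.02

lx = nx/n0 = nx/250: 1, 0.752, 0.66, 0.552, 0.42, 0.352, 0.272
lx·mx for x ≥ 5: 0.4928, 0.2176 → sum = 0.7104
V_5 = 0.7104 / l_5 = 0.7104 / 0.352 = 2.018182… → 2.02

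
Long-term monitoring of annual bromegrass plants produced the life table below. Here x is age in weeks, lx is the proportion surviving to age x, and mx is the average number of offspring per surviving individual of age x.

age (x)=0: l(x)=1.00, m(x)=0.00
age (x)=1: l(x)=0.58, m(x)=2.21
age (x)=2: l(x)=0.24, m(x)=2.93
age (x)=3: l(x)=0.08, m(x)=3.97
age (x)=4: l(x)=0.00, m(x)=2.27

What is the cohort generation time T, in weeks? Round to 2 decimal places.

1.58

lx·mx: 0, 1.2818, 0.7032, 0.3176, 0 → R0 = 2.3026
x·lx·mx: 0, 1.2818, 1.4064, 0.9528, 0 → Σ = 3.641
T = 3.641 / 2.3026 = 1.581256… → 1.58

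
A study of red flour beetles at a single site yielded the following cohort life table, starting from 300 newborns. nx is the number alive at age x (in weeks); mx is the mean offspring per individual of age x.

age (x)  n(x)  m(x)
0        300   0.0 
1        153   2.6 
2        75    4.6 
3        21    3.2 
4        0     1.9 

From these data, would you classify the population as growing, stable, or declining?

growing

lx = nx/n0 = nx/300: 1, 0.51, 0.25, 0.07, 0
R0 = Σ lx·mx = 0 + 1.326 + 1.15 + 0.224 + 0 = 2.7
R0 > 1, so the population is growing.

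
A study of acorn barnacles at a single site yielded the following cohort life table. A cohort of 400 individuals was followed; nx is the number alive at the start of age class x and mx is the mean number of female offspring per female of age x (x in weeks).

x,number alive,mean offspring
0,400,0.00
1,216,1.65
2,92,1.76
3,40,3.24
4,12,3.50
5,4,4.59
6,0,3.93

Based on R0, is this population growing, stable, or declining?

growing

lx = nx/n0 = nx/400: 1, 0.54, 0.23, 0.1, 0.03, 0.01, 0
R0 = Σ lx·mx = 0 + 0.891 + 0.4048 + 0.324 + 0.105 + 0.0459 + 0 = 1.7707
R0 > 1, so the population is growing.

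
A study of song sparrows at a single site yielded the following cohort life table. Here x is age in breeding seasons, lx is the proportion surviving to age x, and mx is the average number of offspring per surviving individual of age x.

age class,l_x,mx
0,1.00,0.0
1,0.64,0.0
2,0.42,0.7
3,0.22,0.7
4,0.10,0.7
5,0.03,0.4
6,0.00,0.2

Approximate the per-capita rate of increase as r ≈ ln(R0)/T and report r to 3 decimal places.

R0 = Σ lx·mx = 0 + 0 + 0.294 + 0.154 + 0.07 + 0.012 + 0 = 0.53
Σ x·lx·mx = 1.39; T = 1.39/0.53 = 2.62264…
r ≈ ln(R0)/T = ln(0.53)/2.62264… = -0.24208… → -0.242

-0.242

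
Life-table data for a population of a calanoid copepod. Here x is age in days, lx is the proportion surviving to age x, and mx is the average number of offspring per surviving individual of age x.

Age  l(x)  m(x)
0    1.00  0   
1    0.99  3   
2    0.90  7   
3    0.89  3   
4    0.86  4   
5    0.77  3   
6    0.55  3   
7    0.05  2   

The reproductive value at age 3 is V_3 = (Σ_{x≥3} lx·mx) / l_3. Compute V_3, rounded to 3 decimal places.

11.427

lx·mx for x ≥ 3: 2.67, 3.44, 2.31, 1.65, 0.1 → sum = 10.17
V_3 = 10.17 / l_3 = 10.17 / 0.89 = 11.426966… → 11.427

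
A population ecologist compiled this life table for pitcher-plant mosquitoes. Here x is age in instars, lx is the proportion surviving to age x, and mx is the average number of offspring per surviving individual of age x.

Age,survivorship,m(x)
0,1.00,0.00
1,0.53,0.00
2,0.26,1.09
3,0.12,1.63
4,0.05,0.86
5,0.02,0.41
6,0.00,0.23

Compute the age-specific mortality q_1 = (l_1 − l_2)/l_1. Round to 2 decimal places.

q_1 = (l_1 − l_2) / l_1 = (0.53 − 0.26) / 0.53
     = 0.27 / 0.53 = 0.509434… → 0.51

0.51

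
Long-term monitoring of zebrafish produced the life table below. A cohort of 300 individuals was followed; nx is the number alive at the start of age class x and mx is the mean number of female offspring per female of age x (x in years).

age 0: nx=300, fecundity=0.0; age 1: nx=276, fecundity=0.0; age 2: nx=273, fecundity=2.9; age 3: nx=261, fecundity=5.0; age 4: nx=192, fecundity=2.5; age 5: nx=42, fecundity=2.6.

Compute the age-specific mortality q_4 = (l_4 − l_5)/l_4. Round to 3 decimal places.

lx = nx/n0 = nx/300: 1, 0.92, 0.91, 0.87, 0.64, 0.14
q_4 = (l_4 − l_5) / l_4 = (0.64 − 0.14) / 0.64
     = 0.5 / 0.64 = 0.78125 → 0.781

0.781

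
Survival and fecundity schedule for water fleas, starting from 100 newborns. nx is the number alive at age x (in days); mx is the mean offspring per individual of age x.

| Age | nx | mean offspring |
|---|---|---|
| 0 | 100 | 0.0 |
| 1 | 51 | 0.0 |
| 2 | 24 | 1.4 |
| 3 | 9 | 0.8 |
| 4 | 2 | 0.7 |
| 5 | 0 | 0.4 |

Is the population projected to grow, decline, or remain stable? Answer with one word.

declining

lx = nx/n0 = nx/100: 1, 0.51, 0.24, 0.09, 0.02, 0
R0 = Σ lx·mx = 0 + 0 + 0.336 + 0.072 + 0.014 + 0 = 0.422
R0 < 1, so the population is declining.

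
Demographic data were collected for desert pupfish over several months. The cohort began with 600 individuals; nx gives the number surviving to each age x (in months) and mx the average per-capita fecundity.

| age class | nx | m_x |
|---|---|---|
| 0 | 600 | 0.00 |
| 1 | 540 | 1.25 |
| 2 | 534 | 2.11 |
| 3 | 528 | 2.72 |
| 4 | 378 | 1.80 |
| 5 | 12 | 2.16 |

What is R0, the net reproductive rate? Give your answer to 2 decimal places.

6.57

lx = nx/n0 = nx/600: 1, 0.9, 0.89, 0.88, 0.63, 0.02
lx·mx by age: 0, 1.125, 1.8779, 2.3936, 1.134, 0.0432
R0 = Σ lx·mx = 6.5737 → 6.57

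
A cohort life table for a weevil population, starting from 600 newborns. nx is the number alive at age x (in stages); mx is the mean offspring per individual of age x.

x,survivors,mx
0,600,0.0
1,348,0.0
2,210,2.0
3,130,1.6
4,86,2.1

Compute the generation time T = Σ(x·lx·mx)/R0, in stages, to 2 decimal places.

lx = nx/n0 = nx/600: 1, 0.58, 0.35, 0.21667…, 0.14333…
lx·mx: 0, 0, 0.7, 0.346667…, 0.301… → R0 = 1.347667…
x·lx·mx: 0, 0, 1.4, 1.04…, 1.204… → Σ = 3.644…
T = 3.644… / 1.347667… = 2.703933… → 2.70

2.70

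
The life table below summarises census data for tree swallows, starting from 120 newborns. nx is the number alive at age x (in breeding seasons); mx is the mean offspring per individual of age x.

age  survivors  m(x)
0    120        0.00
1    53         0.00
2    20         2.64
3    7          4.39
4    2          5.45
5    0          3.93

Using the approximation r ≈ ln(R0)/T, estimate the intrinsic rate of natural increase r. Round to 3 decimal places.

-0.094

lx = nx/n0 = nx/120: 1, 0.44167…, 0.16667…, 0.05833…, 0.01667…, 0
R0 = Σ lx·mx = 0 + 0 + 0.44… + 0.25608… + 0.09083… + 0 = 0.786917…
Σ x·lx·mx = 2.011583…; T = 2.011583…/0.786917… = 2.55629…
r ≈ ln(R0)/T = ln(0.786917…)/2.55629… = -0.09374… → -0.094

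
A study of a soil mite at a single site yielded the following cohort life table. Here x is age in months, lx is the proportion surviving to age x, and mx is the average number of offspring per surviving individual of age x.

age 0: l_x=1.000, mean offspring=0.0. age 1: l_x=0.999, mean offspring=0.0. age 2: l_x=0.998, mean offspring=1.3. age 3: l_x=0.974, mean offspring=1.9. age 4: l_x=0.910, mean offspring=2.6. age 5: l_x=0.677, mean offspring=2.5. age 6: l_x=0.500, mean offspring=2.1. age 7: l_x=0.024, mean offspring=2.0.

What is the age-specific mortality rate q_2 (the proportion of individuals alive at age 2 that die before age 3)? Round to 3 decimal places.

q_2 = (l_2 − l_3) / l_2 = (0.998 − 0.974) / 0.998
     = 0.024 / 0.998 = 0.024048… → 0.024

0.024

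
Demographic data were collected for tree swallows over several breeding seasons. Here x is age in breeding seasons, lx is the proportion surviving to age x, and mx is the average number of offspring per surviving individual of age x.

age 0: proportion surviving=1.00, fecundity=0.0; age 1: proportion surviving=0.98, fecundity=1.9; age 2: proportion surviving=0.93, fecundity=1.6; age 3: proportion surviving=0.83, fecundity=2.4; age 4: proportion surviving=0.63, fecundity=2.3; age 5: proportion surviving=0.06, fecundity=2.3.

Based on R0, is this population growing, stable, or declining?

growing

R0 = Σ lx·mx = 0 + 1.862 + 1.488 + 1.992 + 1.449 + 0.138 = 6.929
R0 > 1, so the population is growing.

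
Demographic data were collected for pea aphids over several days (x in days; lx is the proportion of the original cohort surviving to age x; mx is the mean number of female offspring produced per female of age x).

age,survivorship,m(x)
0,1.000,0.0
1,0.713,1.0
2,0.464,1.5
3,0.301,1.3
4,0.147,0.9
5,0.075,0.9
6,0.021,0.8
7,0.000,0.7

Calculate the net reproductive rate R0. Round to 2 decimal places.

2.02

lx·mx by age: 0, 0.713, 0.696, 0.3913, 0.1323, 0.0675, 0.0168, 0
R0 = Σ lx·mx = 2.0169 → 2.02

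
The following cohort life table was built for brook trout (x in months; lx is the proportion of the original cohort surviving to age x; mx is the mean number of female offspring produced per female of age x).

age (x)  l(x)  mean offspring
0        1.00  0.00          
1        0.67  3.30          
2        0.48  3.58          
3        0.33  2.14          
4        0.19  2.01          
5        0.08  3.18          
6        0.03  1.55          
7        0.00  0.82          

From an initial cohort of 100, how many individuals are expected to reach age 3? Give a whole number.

33

Expected survivors = N0 · l_3 = 100 × 0.33 = 33 → 33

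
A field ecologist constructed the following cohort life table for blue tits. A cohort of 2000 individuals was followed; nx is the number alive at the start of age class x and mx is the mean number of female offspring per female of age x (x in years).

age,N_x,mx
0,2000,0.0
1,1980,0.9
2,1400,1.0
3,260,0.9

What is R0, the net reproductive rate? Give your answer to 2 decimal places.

lx = nx/n0 = nx/2000: 1, 0.99, 0.7, 0.13
lx·mx by age: 0, 0.891, 0.7, 0.117
R0 = Σ lx·mx = 1.708 → 1.71

1.71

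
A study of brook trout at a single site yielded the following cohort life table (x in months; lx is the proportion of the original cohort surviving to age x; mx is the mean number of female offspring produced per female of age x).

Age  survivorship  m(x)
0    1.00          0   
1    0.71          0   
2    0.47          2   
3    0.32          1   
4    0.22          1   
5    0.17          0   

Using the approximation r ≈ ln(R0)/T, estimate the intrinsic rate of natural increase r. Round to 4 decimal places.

R0 = Σ lx·mx = 0 + 0 + 0.94 + 0.32 + 0.22 + 0 = 1.48
Σ x·lx·mx = 3.72; T = 3.72/1.48 = 2.51351…
r ≈ ln(R0)/T = ln(1.48)/2.51351… = 0.155974… → 0.1560

0.1560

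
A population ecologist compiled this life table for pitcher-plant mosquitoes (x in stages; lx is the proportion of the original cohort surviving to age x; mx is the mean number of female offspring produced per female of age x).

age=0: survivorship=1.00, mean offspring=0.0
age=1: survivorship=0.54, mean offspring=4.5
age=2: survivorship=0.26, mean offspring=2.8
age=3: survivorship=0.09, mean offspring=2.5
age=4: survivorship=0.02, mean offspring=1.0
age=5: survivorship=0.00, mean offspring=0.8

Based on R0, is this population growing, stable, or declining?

R0 = Σ lx·mx = 0 + 2.43 + 0.728 + 0.225 + 0.02 + 0 = 3.403
R0 > 1, so the population is growing.

growing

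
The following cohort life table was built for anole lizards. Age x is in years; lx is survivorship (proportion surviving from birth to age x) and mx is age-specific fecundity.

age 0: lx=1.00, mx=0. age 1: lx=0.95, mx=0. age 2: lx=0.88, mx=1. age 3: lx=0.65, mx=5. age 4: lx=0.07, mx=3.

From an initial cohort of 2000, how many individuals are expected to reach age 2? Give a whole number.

Expected survivors = N0 · l_2 = 2000 × 0.88 = 1760 → 1760

1760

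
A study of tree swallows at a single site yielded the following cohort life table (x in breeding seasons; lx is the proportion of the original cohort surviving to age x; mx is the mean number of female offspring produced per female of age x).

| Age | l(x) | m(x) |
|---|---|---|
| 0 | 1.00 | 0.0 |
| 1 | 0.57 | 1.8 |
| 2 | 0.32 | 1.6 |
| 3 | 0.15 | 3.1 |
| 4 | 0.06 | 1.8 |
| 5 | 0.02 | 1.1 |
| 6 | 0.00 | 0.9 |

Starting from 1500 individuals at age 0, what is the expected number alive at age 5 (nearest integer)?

Expected survivors = N0 · l_5 = 1500 × 0.02 = 30 → 30

30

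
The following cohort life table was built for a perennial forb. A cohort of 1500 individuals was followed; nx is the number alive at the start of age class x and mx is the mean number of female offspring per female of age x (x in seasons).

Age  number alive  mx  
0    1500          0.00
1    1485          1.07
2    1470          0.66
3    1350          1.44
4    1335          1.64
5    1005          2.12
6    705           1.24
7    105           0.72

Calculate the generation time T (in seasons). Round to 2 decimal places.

3.53

lx = nx/n0 = nx/1500: 1, 0.99, 0.98, 0.9, 0.89, 0.67, 0.47, 0.07
lx·mx: 0, 1.0593, 0.6468, 1.296, 1.4596, 1.4204, 0.5828, 0.0504 → R0 = 6.5153
x·lx·mx: 0, 1.0593, 1.2936, 3.888, 5.8384, 7.102, 3.4968, 0.3528 → Σ = 23.0309
T = 23.0309 / 6.5153 = 3.534895… → 3.53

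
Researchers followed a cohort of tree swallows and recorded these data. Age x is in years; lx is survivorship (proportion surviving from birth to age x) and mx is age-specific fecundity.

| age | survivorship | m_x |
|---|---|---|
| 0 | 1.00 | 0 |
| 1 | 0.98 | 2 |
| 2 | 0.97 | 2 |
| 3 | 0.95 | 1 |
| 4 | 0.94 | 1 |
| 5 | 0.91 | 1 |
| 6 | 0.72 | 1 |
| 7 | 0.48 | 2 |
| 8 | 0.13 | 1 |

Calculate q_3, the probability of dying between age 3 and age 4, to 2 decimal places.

0.01

q_3 = (l_3 − l_4) / l_3 = (0.95 − 0.94) / 0.95
     = 0.01 / 0.95 = 0.010526… → 0.01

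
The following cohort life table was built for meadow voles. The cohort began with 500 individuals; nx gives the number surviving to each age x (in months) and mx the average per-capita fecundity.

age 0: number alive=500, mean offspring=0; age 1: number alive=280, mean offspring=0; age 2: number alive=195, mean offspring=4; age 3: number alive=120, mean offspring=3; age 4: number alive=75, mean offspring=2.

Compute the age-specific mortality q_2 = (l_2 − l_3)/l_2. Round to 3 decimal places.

0.385

lx = nx/n0 = nx/500: 1, 0.56, 0.39, 0.24, 0.15
q_2 = (l_2 − l_3) / l_2 = (0.39 − 0.24) / 0.39
     = 0.15 / 0.39 = 0.384615… → 0.385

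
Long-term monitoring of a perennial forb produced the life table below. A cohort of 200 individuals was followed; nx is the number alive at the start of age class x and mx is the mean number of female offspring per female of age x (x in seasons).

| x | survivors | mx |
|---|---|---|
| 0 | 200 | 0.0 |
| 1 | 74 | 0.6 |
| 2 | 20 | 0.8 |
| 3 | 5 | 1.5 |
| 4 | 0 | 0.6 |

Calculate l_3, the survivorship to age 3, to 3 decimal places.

l_3 = n_3/n_0 = 5/200 = 0.025 → 0.025

0.025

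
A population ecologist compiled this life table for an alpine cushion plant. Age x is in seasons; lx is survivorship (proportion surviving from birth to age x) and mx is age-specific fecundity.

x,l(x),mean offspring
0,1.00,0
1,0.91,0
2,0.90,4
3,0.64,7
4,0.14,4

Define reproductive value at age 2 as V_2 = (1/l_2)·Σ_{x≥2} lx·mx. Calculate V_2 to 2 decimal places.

9.60

lx·mx for x ≥ 2: 3.6, 4.48, 0.56 → sum = 8.64
V_2 = 8.64 / l_2 = 8.64 / 0.9 = 9.6 → 9.60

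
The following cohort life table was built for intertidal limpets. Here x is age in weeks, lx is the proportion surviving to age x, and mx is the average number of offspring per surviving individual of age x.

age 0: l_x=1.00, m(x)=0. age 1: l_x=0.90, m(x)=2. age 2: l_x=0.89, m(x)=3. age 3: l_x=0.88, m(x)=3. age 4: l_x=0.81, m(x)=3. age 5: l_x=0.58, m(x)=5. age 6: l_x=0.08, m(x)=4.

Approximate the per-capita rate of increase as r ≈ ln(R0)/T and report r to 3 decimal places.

R0 = Σ lx·mx = 0 + 1.8 + 2.67 + 2.64 + 2.43 + 2.9 + 0.32 = 12.76
Σ x·lx·mx = 41.2; T = 41.2/12.76 = 3.22884…
r ≈ ln(R0)/T = ln(12.76)/3.22884… = 0.78862… → 0.789

0.789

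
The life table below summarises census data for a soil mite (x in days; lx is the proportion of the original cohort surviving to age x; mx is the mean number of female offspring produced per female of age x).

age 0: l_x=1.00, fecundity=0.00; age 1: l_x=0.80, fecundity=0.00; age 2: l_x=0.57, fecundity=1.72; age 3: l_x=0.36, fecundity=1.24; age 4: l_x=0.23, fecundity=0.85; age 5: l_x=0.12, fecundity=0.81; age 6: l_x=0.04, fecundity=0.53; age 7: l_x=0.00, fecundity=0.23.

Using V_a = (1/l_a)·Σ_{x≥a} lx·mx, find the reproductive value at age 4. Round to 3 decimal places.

lx·mx for x ≥ 4: 0.1955, 0.0972, 0.0212, 0 → sum = 0.3139
V_4 = 0.3139 / l_4 = 0.3139 / 0.23 = 1.364783… → 1.365

1.365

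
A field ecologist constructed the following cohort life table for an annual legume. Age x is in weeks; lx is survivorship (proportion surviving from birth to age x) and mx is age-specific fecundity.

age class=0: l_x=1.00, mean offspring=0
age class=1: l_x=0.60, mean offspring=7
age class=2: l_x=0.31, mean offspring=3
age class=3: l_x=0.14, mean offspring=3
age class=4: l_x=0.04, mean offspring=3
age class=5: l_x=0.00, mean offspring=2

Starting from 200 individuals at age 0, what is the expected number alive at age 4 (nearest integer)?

8

Expected survivors = N0 · l_4 = 200 × 0.04 = 8 → 8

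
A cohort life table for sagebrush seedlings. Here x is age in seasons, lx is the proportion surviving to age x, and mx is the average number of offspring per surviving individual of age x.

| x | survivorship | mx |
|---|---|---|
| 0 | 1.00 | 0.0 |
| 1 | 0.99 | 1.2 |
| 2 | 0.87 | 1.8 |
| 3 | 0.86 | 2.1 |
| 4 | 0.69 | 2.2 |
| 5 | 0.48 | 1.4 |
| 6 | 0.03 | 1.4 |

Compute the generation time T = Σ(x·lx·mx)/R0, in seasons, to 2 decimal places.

2.86

lx·mx: 0, 1.188, 1.566, 1.806, 1.518, 0.672, 0.042 → R0 = 6.792
x·lx·mx: 0, 1.188, 3.132, 5.418, 6.072, 3.36, 0.252 → Σ = 19.422
T = 19.422 / 6.792 = 2.859541… → 2.86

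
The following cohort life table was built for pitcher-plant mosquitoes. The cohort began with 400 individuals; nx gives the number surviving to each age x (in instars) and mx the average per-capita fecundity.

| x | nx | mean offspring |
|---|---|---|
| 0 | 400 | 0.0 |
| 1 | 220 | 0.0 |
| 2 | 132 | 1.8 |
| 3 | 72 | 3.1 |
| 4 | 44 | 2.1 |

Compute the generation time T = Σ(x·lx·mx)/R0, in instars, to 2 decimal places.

lx = nx/n0 = nx/400: 1, 0.55, 0.33, 0.18, 0.11
lx·mx: 0, 0, 0.594, 0.558, 0.231 → R0 = 1.383
x·lx·mx: 0, 0, 1.188, 1.674, 0.924 → Σ = 3.786
T = 3.786 / 1.383 = 2.737527… → 2.74

2.74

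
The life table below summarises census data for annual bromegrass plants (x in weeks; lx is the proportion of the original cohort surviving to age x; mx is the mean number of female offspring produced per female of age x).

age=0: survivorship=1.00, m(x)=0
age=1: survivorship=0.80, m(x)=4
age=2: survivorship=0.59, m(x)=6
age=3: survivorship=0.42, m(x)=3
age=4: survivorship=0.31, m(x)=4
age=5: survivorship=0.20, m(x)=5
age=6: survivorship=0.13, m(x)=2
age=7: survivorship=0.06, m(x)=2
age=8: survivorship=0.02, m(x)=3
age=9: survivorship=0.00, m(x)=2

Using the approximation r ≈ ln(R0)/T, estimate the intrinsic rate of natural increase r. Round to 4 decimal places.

0.9403

R0 = Σ lx·mx = 0 + 3.2 + 3.54 + 1.26 + 1.24 + 1 + 0.26 + 0.12 + 0.06 + 0 = 10.68
Σ x·lx·mx = 26.9; T = 26.9/10.68 = 2.51873…
r ≈ ln(R0)/T = ln(10.68)/2.51873… = 0.940306… → 0.9403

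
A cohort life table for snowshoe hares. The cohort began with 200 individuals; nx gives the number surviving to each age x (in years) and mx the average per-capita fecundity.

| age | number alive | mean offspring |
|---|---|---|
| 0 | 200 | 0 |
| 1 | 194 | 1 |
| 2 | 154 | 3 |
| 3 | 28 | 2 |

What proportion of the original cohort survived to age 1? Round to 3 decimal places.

l_1 = n_1/n_0 = 194/200 = 0.97 → 0.970

0.970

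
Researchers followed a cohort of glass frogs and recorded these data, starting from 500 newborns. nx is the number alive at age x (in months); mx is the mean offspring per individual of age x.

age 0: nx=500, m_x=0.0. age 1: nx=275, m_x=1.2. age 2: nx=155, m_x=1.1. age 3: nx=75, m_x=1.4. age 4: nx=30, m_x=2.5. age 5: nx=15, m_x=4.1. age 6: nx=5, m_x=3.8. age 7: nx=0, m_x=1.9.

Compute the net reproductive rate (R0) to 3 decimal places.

lx = nx/n0 = nx/500: 1, 0.55, 0.31, 0.15, 0.06, 0.03, 0.01, 0
lx·mx by age: 0, 0.66, 0.341, 0.21, 0.15, 0.123, 0.038, 0
R0 = Σ lx·mx = 1.522 → 1.522

1.522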